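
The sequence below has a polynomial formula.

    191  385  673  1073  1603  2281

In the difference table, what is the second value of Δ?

288

Δ: 194, 288, 400, 530, 678
Δ²: 94, 112, 130, 148
Δ³: 18, 18, 18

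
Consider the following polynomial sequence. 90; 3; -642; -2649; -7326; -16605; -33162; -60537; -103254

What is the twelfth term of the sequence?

Δ: -87, -645, -2007, -4677, -9279, -16557, -27375, -42717
Δ²: -558, -1362, -2670, -4602, -7278, -10818, -15342
Δ³: -804, -1308, -1932, -2676, -3540, -4524
Δ⁴: -504, -624, -744, -864, -984
Δ⁵: -120, -120, -120, -120
The fifth differences are constant (-120).
-984 − 120 = -1104;  -4524 − 1104 = -5628;  -15342 − 5628 = -20970;  -42717 − 20970 = -63687;  -103254 − 63687 = -166941
-1104 − 120 = -1224;  -5628 − 1224 = -6852;  -20970 − 6852 = -27822;  -63687 − 27822 = -91509;  -166941 − 91509 = -258450
-1224 − 120 = -1344;  -6852 − 1344 = -8196;  -27822 − 8196 = -36018;  -91509 − 36018 = -127527;  -258450 − 127527 = -385977

-385977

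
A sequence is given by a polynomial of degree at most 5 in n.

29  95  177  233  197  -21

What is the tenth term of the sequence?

Δ: 66 , 82 , 56 , -36 , -218
Δ²: 16 , -26 , -92 , -182
Δ³: -42 , -66 , -90
Δ⁴: -24 , -24
Constant fourth difference = -24, so extend:
-90 − 24 = -114;  -182 − 114 = -296;  -218 − 296 = -514;  -21 − 514 = -535
-114 − 24 = -138;  -296 − 138 = -434;  -514 − 434 = -948;  -535 − 948 = -1483
-138 − 24 = -162;  -434 − 162 = -596;  -948 − 596 = -1544;  -1483 − 1544 = -3027
-162 − 24 = -186;  -596 − 186 = -782;  -1544 − 782 = -2326;  -3027 − 2326 = -5353

-5353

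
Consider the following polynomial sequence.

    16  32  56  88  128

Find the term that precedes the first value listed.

16  24  32  40
8  8  8
The second differences are constant at 8.
Work back: 16 − 8 = 8;  16 − 8 = 8

8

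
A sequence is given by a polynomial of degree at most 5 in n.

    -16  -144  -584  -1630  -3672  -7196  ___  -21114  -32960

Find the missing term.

Using the first 6 terms:
First differences: -128, -440, -1046, -2042, -3524
Second differences: -312, -606, -996, -1482
Third differences: -294, -390, -486
Fourth differences: -96, -96
Constant fourth difference = -96.
Extend forward: -486 − 96 = -582;  -1482 − 582 = -2064;  -3524 − 2064 = -5588;  -7196 − 5588 = -12784

-12784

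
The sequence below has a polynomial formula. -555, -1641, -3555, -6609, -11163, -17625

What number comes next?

D1: -1086  -1914  -3054  -4554  -6462
D2: -828  -1140  -1500  -1908
D3: -312  -360  -408
D4: -48  -48
Fourth differences constant at -48.
-408 − 48 = -456;  -1908 − 456 = -2364;  -6462 − 2364 = -8826;  -17625 − 8826 = -26451

-26451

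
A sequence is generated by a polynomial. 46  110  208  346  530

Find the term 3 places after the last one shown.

1418

64, 98, 138, 184
34, 40, 46
6, 6
Third differences constant at 6.
46 + 6 = 52;  184 + 52 = 236;  530 + 236 = 766
52 + 6 = 58;  236 + 58 = 294;  766 + 294 = 1060
58 + 6 = 64;  294 + 64 = 358;  1060 + 358 = 1418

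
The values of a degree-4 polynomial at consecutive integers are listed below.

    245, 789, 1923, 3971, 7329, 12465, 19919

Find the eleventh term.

544, 1134, 2048, 3358, 5136, 7454
590, 914, 1310, 1778, 2318
324, 396, 468, 540
72, 72, 72
The fourth differences are constant (72).
540 + 72 = 612;  2318 + 612 = 2930;  7454 + 2930 = 10384;  19919 + 10384 = 30303
612 + 72 = 684;  2930 + 684 = 3614;  10384 + 3614 = 13998;  30303 + 13998 = 44301
684 + 72 = 756;  3614 + 756 = 4370;  13998 + 4370 = 18368;  44301 + 18368 = 62669
756 + 72 = 828;  4370 + 828 = 5198;  18368 + 5198 = 23566;  62669 + 23566 = 86235

86235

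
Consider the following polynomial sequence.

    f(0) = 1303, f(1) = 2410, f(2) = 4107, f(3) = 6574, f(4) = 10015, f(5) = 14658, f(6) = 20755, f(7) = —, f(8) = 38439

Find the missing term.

28582

Using the first 7 terms:
Δ: 1107  1697  2467  3441  4643  6097
Δ²: 590  770  974  1202  1454
Δ³: 180  204  228  252
Δ⁴: 24  24  24
Constant fourth difference = 24.
Extend forward: 252 + 24 = 276;  1454 + 276 = 1730;  6097 + 1730 = 7827;  20755 + 7827 = 28582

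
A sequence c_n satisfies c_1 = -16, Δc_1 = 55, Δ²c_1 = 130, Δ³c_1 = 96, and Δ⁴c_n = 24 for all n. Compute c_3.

224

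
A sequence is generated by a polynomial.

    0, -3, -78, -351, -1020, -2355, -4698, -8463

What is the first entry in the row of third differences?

First differences: -3, -75, -273, -669, -1335, -2343, -3765
Second differences: -72, -198, -396, -666, -1008, -1422
Third differences: -126, -198, -270, -342, -414
Fourth differences: -72, -72, -72, -72

-126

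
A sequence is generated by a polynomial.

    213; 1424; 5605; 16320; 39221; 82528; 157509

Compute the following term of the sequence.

1211  4181  10715  22901  43307  74981
2970  6534  12186  20406  31674
3564  5652  8220  11268
2088  2568  3048
480  480
The fifth differences are constant (480).
3048 + 480 = 3528;  11268 + 3528 = 14796;  31674 + 14796 = 46470;  74981 + 46470 = 121451;  157509 + 121451 = 278960

278960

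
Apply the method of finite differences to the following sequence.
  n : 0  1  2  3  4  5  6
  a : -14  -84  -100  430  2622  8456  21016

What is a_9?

D1: -70  -16  530  2192  5834  12560
D2: 54  546  1662  3642  6726
D3: 492  1116  1980  3084
D4: 624  864  1104
D5: 240  240
The fifth differences are constant (240).
1104 + 240 = 1344;  3084 + 1344 = 4428;  6726 + 4428 = 11154;  12560 + 11154 = 23714;  21016 + 23714 = 44730
1344 + 240 = 1584;  4428 + 1584 = 6012;  11154 + 6012 = 17166;  23714 + 17166 = 40880;  44730 + 40880 = 85610
1584 + 240 = 1824;  6012 + 1824 = 7836;  17166 + 7836 = 25002;  40880 + 25002 = 65882;  85610 + 65882 = 151492

151492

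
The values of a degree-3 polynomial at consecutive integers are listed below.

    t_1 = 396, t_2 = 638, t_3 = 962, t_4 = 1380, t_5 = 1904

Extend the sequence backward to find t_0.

D1: 242  324  418  524
D2: 82  94  106
D3: 12  12
The third differences are constant at 12.
Work back: 82 − 12 = 70;  242 − 70 = 172;  396 − 172 = 224

224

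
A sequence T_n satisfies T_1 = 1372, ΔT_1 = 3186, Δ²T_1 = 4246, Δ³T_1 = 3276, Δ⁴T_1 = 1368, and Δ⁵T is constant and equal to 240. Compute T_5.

54064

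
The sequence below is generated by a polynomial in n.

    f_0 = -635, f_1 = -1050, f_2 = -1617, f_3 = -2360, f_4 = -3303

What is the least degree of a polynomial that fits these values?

3

First differences: -415, -567, -743, -943
Second differences: -152, -176, -200
Third differences: -24, -24
The third differences are constant, so the polynomial has degree 3.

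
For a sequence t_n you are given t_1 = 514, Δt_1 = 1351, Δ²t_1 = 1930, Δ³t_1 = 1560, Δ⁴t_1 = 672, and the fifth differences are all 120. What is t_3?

Build the table forward from the leading diagonal:
Δ⁵: 120, 120, 120
Δ⁴: 672, 792, 912
Δ³: 1560, 2232, 3024
Δ²: 1930, 3490, 5722
Δ: 1351, 3281, 6771
t: 514, 1865, 5146

5146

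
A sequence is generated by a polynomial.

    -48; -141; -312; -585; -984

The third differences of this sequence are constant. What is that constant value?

-24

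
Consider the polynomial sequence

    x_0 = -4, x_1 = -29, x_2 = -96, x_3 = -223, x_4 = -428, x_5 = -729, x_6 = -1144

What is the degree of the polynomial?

3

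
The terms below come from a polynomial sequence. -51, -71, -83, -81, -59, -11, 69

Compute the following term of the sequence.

187

Δ: -20, -12, 2, 22, 48, 80
Δ²: 8, 14, 20, 26, 32
Δ³: 6, 6, 6, 6
The third differences are constant (6).
32 + 6 = 38;  80 + 38 = 118;  69 + 118 = 187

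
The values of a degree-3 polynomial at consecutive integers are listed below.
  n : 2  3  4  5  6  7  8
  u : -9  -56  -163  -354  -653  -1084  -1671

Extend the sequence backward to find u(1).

Δ: -47  -107  -191  -299  -431  -587
Δ²: -60  -84  -108  -132  -156
Δ³: -24  -24  -24  -24
The third differences are constant at -24.
Work back: -60 + 24 = -36;  -47 + 36 = -11;  -9 + 11 = 2

2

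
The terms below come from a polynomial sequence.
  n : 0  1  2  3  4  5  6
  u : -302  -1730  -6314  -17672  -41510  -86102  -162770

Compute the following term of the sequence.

First differences: -1428, -4584, -11358, -23838, -44592, -76668
Second differences: -3156, -6774, -12480, -20754, -32076
Third differences: -3618, -5706, -8274, -11322
Fourth differences: -2088, -2568, -3048
Fifth differences: -480, -480
Fifth differences constant at -480.
-3048 − 480 = -3528;  -11322 − 3528 = -14850;  -32076 − 14850 = -46926;  -76668 − 46926 = -123594;  -162770 − 123594 = -286364

-286364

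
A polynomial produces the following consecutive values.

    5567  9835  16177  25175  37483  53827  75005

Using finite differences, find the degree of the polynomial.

4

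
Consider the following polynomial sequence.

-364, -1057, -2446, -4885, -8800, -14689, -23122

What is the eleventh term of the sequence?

Δ: -693 , -1389 , -2439 , -3915 , -5889 , -8433
Δ²: -696 , -1050 , -1476 , -1974 , -2544
Δ³: -354 , -426 , -498 , -570
Δ⁴: -72 , -72 , -72
Constant fourth difference = -72, so extend:
-570 − 72 = -642;  -2544 − 642 = -3186;  -8433 − 3186 = -11619;  -23122 − 11619 = -34741
-642 − 72 = -714;  -3186 − 714 = -3900;  -11619 − 3900 = -15519;  -34741 − 15519 = -50260
-714 − 72 = -786;  -3900 − 786 = -4686;  -15519 − 4686 = -20205;  -50260 − 20205 = -70465
-786 − 72 = -858;  -4686 − 858 = -5544;  -20205 − 5544 = -25749;  -70465 − 25749 = -96214

-96214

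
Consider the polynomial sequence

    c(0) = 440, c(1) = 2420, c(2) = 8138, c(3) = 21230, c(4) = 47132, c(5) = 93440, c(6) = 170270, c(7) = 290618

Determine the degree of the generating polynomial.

5

Δ: 1980, 5718, 13092, 25902, 46308, 76830, 120348
Δ²: 3738, 7374, 12810, 20406, 30522, 43518
Δ³: 3636, 5436, 7596, 10116, 12996
Δ⁴: 1800, 2160, 2520, 2880
Δ⁵: 360, 360, 360
The fifth differences are constant, so the polynomial has degree 5.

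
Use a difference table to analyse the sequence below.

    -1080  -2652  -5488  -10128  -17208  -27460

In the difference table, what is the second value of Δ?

D1: -1572, -2836, -4640, -7080, -10252
D2: -1264, -1804, -2440, -3172
D3: -540, -636, -732
D4: -96, -96

-2836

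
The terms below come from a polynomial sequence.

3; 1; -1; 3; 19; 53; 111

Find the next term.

199

Δ: -2 , -2 , 4 , 16 , 34 , 58
Δ²: 0 , 6 , 12 , 18 , 24
Δ³: 6 , 6 , 6 , 6
Third differences constant at 6.
24 + 6 = 30;  58 + 30 = 88;  111 + 88 = 199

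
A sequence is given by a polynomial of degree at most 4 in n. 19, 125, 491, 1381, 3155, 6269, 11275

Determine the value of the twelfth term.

90725

Δ: 106, 366, 890, 1774, 3114, 5006
Δ²: 260, 524, 884, 1340, 1892
Δ³: 264, 360, 456, 552
Δ⁴: 96, 96, 96
The fourth differences are constant (96).
552 + 96 = 648;  1892 + 648 = 2540;  5006 + 2540 = 7546;  11275 + 7546 = 18821
648 + 96 = 744;  2540 + 744 = 3284;  7546 + 3284 = 10830;  18821 + 10830 = 29651
744 + 96 = 840;  3284 + 840 = 4124;  10830 + 4124 = 14954;  29651 + 14954 = 44605
840 + 96 = 936;  4124 + 936 = 5060;  14954 + 5060 = 20014;  44605 + 20014 = 64619
936 + 96 = 1032;  5060 + 1032 = 6092;  20014 + 6092 = 26106;  64619 + 26106 = 90725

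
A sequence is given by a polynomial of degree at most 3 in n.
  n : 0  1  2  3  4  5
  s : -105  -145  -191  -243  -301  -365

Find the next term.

-435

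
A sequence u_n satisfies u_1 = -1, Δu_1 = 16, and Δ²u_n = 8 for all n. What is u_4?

71

Build the table forward from the leading diagonal:
Second differences: 8, 8, 8, 8
First differences: 16, 24, 32, 40
u: -1, 15, 39, 71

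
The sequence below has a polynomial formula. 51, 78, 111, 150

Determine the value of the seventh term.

303

D1: 27 , 33 , 39
D2: 6 , 6
Second differences constant at 6.
39 + 6 = 45;  150 + 45 = 195
45 + 6 = 51;  195 + 51 = 246
51 + 6 = 57;  246 + 57 = 303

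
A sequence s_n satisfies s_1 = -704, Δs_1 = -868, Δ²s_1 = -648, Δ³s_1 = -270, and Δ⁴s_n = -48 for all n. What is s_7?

-21752

Build the table forward from the leading diagonal:
Fourth differences: -48, -48, -48, -48, -48, -48, -48
Third differences: -270, -318, -366, -414, -462, -510, -558
Second differences: -648, -918, -1236, -1602, -2016, -2478, -2988
First differences: -868, -1516, -2434, -3670, -5272, -7288, -9766
s: -704, -1572, -3088, -5522, -9192, -14464, -21752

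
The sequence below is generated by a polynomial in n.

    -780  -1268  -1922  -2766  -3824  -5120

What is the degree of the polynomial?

Δ: -488, -654, -844, -1058, -1296
Δ²: -166, -190, -214, -238
Δ³: -24, -24, -24
The third differences are constant, so the polynomial has degree 3.

3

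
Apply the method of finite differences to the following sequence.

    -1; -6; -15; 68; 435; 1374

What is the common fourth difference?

D1: -5, -9, 83, 367, 939
D2: -4, 92, 284, 572
D3: 96, 192, 288
D4: 96, 96

96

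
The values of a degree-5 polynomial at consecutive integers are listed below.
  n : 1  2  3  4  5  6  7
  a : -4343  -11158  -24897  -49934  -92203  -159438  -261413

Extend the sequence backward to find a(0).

D1: -6815, -13739, -25037, -42269, -67235, -101975
D2: -6924, -11298, -17232, -24966, -34740
D3: -4374, -5934, -7734, -9774
D4: -1560, -1800, -2040
D5: -240, -240
The fifth differences are constant at -240.
Work back: -1560 + 240 = -1320;  -4374 + 1320 = -3054;  -6924 + 3054 = -3870;  -6815 + 3870 = -2945;  -4343 + 2945 = -1398

-1398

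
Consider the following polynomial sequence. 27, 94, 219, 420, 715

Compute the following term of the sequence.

Δ: 67, 125, 201, 295
Δ²: 58, 76, 94
Δ³: 18, 18
Third differences constant at 18.
94 + 18 = 112;  295 + 112 = 407;  715 + 407 = 1122

1122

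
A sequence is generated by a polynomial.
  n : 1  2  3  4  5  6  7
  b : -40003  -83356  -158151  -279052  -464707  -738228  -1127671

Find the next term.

-1666516

D1: -43353, -74795, -120901, -185655, -273521, -389443
D2: -31442, -46106, -64754, -87866, -115922
D3: -14664, -18648, -23112, -28056
D4: -3984, -4464, -4944
D5: -480, -480
Constant fifth difference = -480, so extend:
-4944 − 480 = -5424;  -28056 − 5424 = -33480;  -115922 − 33480 = -149402;  -389443 − 149402 = -538845;  -1127671 − 538845 = -1666516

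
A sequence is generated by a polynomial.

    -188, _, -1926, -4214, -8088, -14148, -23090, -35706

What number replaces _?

-720

Using the last 6 terms:
-2288, -3874, -6060, -8942, -12616
-1586, -2186, -2882, -3674
-600, -696, -792
-96, -96
Constant fourth difference = -96.
Extend backward: -600 + 96 = -504;  -1586 + 504 = -1082;  -2288 + 1082 = -1206;  -1926 + 1206 = -720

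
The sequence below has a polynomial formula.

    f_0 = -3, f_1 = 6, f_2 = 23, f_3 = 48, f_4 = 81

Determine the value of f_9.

D1: 9 , 17 , 25 , 33
D2: 8 , 8 , 8
Constant second difference = 8, so extend:
33 + 8 = 41;  81 + 41 = 122
41 + 8 = 49;  122 + 49 = 171
49 + 8 = 57;  171 + 57 = 228
57 + 8 = 65;  228 + 65 = 293
65 + 8 = 73;  293 + 73 = 366

366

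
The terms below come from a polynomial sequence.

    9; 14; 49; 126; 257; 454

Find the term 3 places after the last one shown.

5 , 35 , 77 , 131 , 197
30 , 42 , 54 , 66
12 , 12 , 12
Constant third difference = 12, so extend:
66 + 12 = 78;  197 + 78 = 275;  454 + 275 = 729
78 + 12 = 90;  275 + 90 = 365;  729 + 365 = 1094
90 + 12 = 102;  365 + 102 = 467;  1094 + 467 = 1561

1561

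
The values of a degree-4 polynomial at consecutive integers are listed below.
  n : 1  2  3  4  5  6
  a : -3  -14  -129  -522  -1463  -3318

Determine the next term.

-6549

D1: -11 , -115 , -393 , -941 , -1855
D2: -104 , -278 , -548 , -914
D3: -174 , -270 , -366
D4: -96 , -96
Fourth differences constant at -96.
-366 − 96 = -462;  -914 − 462 = -1376;  -1855 − 1376 = -3231;  -3318 − 3231 = -6549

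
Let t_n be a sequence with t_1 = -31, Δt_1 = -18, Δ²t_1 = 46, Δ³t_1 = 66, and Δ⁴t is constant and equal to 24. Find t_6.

Build the table forward from the leading diagonal:
Δ⁴: 24, 24, 24, 24, 24, 24
Δ³: 66, 90, 114, 138, 162, 186
Δ²: 46, 112, 202, 316, 454, 616
Δ: -18, 28, 140, 342, 658, 1112
t: -31, -49, -21, 119, 461, 1119

1119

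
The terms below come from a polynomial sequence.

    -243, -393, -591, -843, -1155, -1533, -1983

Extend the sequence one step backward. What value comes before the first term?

Δ: -150  -198  -252  -312  -378  -450
Δ²: -48  -54  -60  -66  -72
Δ³: -6  -6  -6  -6
The third differences are constant at -6.
Work back: -48 + 6 = -42;  -150 + 42 = -108;  -243 + 108 = -135

-135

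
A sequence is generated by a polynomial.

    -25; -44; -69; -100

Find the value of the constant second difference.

-6

First differences: -19, -25, -31
Second differences: -6, -6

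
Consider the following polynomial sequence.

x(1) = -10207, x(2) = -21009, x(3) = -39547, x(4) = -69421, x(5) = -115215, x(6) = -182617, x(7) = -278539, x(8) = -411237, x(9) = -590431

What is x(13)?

D1: -10802, -18538, -29874, -45794, -67402, -95922, -132698, -179194
D2: -7736, -11336, -15920, -21608, -28520, -36776, -46496
D3: -3600, -4584, -5688, -6912, -8256, -9720
D4: -984, -1104, -1224, -1344, -1464
D5: -120, -120, -120, -120
Constant fifth difference = -120, so extend:
-1464 − 120 = -1584;  -9720 − 1584 = -11304;  -46496 − 11304 = -57800;  -179194 − 57800 = -236994;  -590431 − 236994 = -827425
-1584 − 120 = -1704;  -11304 − 1704 = -13008;  -57800 − 13008 = -70808;  -236994 − 70808 = -307802;  -827425 − 307802 = -1135227
-1704 − 120 = -1824;  -13008 − 1824 = -14832;  -70808 − 14832 = -85640;  -307802 − 85640 = -393442;  -1135227 − 393442 = -1528669
-1824 − 120 = -1944;  -14832 − 1944 = -16776;  -85640 − 16776 = -102416;  -393442 − 102416 = -495858;  -1528669 − 495858 = -2024527

-2024527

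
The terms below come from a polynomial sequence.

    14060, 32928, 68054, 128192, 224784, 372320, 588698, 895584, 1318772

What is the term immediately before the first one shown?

18868, 35126, 60138, 96592, 147536, 216378, 306886, 423188
16258, 25012, 36454, 50944, 68842, 90508, 116302
8754, 11442, 14490, 17898, 21666, 25794
2688, 3048, 3408, 3768, 4128
360, 360, 360, 360
The fifth differences are constant at 360.
Work back: 2688 − 360 = 2328;  8754 − 2328 = 6426;  16258 − 6426 = 9832;  18868 − 9832 = 9036;  14060 − 9036 = 5024

5024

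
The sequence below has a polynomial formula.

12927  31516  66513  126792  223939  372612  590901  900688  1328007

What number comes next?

D1: 18589, 34997, 60279, 97147, 148673, 218289, 309787, 427319
D2: 16408, 25282, 36868, 51526, 69616, 91498, 117532
D3: 8874, 11586, 14658, 18090, 21882, 26034
D4: 2712, 3072, 3432, 3792, 4152
D5: 360, 360, 360, 360
Constant fifth difference = 360, so extend:
4152 + 360 = 4512;  26034 + 4512 = 30546;  117532 + 30546 = 148078;  427319 + 148078 = 575397;  1328007 + 575397 = 1903404

1903404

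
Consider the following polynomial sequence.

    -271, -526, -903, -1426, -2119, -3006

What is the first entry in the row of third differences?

-24

First differences: -255, -377, -523, -693, -887
Second differences: -122, -146, -170, -194
Third differences: -24, -24, -24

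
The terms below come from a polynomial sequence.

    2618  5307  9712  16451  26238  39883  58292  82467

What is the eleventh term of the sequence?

2689 , 4405 , 6739 , 9787 , 13645 , 18409 , 24175
1716 , 2334 , 3048 , 3858 , 4764 , 5766
618 , 714 , 810 , 906 , 1002
96 , 96 , 96 , 96
Fourth differences constant at 96.
1002 + 96 = 1098;  5766 + 1098 = 6864;  24175 + 6864 = 31039;  82467 + 31039 = 113506
1098 + 96 = 1194;  6864 + 1194 = 8058;  31039 + 8058 = 39097;  113506 + 39097 = 152603
1194 + 96 = 1290;  8058 + 1290 = 9348;  39097 + 9348 = 48445;  152603 + 48445 = 201048

201048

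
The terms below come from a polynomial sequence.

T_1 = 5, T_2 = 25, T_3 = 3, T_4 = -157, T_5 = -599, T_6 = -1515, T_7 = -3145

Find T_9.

-9747

20, -22, -160, -442, -916, -1630
-42, -138, -282, -474, -714
-96, -144, -192, -240
-48, -48, -48
Constant fourth difference = -48, so extend:
-240 − 48 = -288;  -714 − 288 = -1002;  -1630 − 1002 = -2632;  -3145 − 2632 = -5777
-288 − 48 = -336;  -1002 − 336 = -1338;  -2632 − 1338 = -3970;  -5777 − 3970 = -9747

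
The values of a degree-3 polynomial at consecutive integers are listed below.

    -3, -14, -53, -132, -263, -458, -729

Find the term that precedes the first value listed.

-8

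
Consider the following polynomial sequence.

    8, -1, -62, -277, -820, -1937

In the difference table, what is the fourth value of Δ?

-543

D1: -9, -61, -215, -543, -1117
D2: -52, -154, -328, -574
D3: -102, -174, -246
D4: -72, -72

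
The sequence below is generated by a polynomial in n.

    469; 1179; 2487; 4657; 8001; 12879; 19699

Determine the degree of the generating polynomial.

4

D1: 710, 1308, 2170, 3344, 4878, 6820
D2: 598, 862, 1174, 1534, 1942
D3: 264, 312, 360, 408
D4: 48, 48, 48
The fourth differences are constant, so the polynomial has degree 4.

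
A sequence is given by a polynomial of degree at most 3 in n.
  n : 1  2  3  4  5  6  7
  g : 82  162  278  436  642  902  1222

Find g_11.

3222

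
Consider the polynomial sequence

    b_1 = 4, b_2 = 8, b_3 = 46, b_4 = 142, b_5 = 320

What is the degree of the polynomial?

First differences: 4, 38, 96, 178
Second differences: 34, 58, 82
Third differences: 24, 24
The third differences are constant, so the polynomial has degree 3.

3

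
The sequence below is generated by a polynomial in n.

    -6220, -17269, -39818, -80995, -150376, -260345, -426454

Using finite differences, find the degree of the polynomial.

5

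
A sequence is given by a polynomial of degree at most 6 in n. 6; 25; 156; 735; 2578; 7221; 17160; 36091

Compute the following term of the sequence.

69150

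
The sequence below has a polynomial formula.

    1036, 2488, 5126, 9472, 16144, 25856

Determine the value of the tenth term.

First differences: 1452 , 2638 , 4346 , 6672 , 9712
Second differences: 1186 , 1708 , 2326 , 3040
Third differences: 522 , 618 , 714
Fourth differences: 96 , 96
The fourth differences are constant (96).
714 + 96 = 810;  3040 + 810 = 3850;  9712 + 3850 = 13562;  25856 + 13562 = 39418
810 + 96 = 906;  3850 + 906 = 4756;  13562 + 4756 = 18318;  39418 + 18318 = 57736
906 + 96 = 1002;  4756 + 1002 = 5758;  18318 + 5758 = 24076;  57736 + 24076 = 81812
1002 + 96 = 1098;  5758 + 1098 = 6856;  24076 + 6856 = 30932;  81812 + 30932 = 112744

112744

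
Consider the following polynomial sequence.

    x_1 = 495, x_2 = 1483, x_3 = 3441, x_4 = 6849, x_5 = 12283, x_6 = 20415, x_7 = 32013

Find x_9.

69159

First differences: 988, 1958, 3408, 5434, 8132, 11598
Second differences: 970, 1450, 2026, 2698, 3466
Third differences: 480, 576, 672, 768
Fourth differences: 96, 96, 96
Constant fourth difference = 96, so extend:
768 + 96 = 864;  3466 + 864 = 4330;  11598 + 4330 = 15928;  32013 + 15928 = 47941
864 + 96 = 960;  4330 + 960 = 5290;  15928 + 5290 = 21218;  47941 + 21218 = 69159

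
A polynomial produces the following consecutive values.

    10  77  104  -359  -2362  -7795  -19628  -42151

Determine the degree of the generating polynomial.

5

67, 27, -463, -2003, -5433, -11833, -22523
-40, -490, -1540, -3430, -6400, -10690
-450, -1050, -1890, -2970, -4290
-600, -840, -1080, -1320
-240, -240, -240
The fifth differences are constant, so the polynomial has degree 5.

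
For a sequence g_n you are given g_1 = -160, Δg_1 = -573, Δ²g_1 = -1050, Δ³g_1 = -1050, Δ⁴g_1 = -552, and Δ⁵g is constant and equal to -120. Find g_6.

-26905

Build the table forward from the leading diagonal:
Fifth differences: -120  -120  -120  -120  -120  -120
Fourth differences: -552  -672  -792  -912  -1032  -1152
Third differences: -1050  -1602  -2274  -3066  -3978  -5010
Second differences: -1050  -2100  -3702  -5976  -9042  -13020
First differences: -573  -1623  -3723  -7425  -13401  -22443
g: -160  -733  -2356  -6079  -13504  -26905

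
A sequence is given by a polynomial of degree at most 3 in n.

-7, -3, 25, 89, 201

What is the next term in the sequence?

4, 28, 64, 112
24, 36, 48
12, 12
Constant third difference = 12, so extend:
48 + 12 = 60;  112 + 60 = 172;  201 + 172 = 373

373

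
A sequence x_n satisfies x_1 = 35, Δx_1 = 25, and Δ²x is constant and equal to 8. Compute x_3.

93

Build the table forward from the leading diagonal:
D2: 8, 8, 8
D1: 25, 33, 41
x: 35, 60, 93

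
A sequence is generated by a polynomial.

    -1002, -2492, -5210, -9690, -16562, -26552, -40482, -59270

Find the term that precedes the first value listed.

-1490  -2718  -4480  -6872  -9990  -13930  -18788
-1228  -1762  -2392  -3118  -3940  -4858
-534  -630  -726  -822  -918
-96  -96  -96  -96
The fourth differences are constant at -96.
Work back: -534 + 96 = -438;  -1228 + 438 = -790;  -1490 + 790 = -700;  -1002 + 700 = -302

-302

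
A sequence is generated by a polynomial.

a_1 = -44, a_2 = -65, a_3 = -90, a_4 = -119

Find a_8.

-275

Δ: -21  -25  -29
Δ²: -4  -4
Constant second difference = -4, so extend:
-29 − 4 = -33;  -119 − 33 = -152
-33 − 4 = -37;  -152 − 37 = -189
-37 − 4 = -41;  -189 − 41 = -230
-41 − 4 = -45;  -230 − 45 = -275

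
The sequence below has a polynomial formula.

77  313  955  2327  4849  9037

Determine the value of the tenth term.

56129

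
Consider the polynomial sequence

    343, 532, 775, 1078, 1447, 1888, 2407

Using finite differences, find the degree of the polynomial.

3

D1: 189, 243, 303, 369, 441, 519
D2: 54, 60, 66, 72, 78
D3: 6, 6, 6, 6
The third differences are constant, so the polynomial has degree 3.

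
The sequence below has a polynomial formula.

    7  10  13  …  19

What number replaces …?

16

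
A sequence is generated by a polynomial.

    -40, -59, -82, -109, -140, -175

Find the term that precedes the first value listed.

First differences: -19, -23, -27, -31, -35
Second differences: -4, -4, -4, -4
The second differences are constant at -4.
Work back: -19 + 4 = -15;  -40 + 15 = -25

-25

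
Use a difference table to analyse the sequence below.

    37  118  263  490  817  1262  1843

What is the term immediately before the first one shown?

2

First differences: 81  145  227  327  445  581
Second differences: 64  82  100  118  136
Third differences: 18  18  18  18
The third differences are constant at 18.
Work back: 64 − 18 = 46;  81 − 46 = 35;  37 − 35 = 2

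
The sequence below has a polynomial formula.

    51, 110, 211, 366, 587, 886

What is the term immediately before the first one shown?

22

Δ: 59, 101, 155, 221, 299
Δ²: 42, 54, 66, 78
Δ³: 12, 12, 12
The third differences are constant at 12.
Work back: 42 − 12 = 30;  59 − 30 = 29;  51 − 29 = 22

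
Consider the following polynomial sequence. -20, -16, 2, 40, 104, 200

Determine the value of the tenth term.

1024

4  18  38  64  96
14  20  26  32
6  6  6
Constant third difference = 6, so extend:
32 + 6 = 38;  96 + 38 = 134;  200 + 134 = 334
38 + 6 = 44;  134 + 44 = 178;  334 + 178 = 512
44 + 6 = 50;  178 + 50 = 228;  512 + 228 = 740
50 + 6 = 56;  228 + 56 = 284;  740 + 284 = 1024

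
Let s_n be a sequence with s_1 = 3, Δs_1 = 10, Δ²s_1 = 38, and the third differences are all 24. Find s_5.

367

Build the table forward from the leading diagonal:
Third differences: 24  24  24  24  24
Second differences: 38  62  86  110  134
First differences: 10  48  110  196  306
s: 3  13  61  171  367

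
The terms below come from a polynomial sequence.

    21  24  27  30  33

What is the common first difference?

3

D1: 3, 3, 3, 3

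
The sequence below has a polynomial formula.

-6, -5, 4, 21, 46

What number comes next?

1  9  17  25
8  8  8
Constant second difference = 8, so extend:
25 + 8 = 33;  46 + 33 = 79

79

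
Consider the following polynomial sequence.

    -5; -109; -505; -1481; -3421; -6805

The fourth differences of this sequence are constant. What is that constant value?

-96

First differences: -104, -396, -976, -1940, -3384
Second differences: -292, -580, -964, -1444
Third differences: -288, -384, -480
Fourth differences: -96, -96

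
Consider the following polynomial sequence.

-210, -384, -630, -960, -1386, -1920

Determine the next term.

-2574

First differences: -174  -246  -330  -426  -534
Second differences: -72  -84  -96  -108
Third differences: -12  -12  -12
The third differences are constant (-12).
-108 − 12 = -120;  -534 − 120 = -654;  -1920 − 654 = -2574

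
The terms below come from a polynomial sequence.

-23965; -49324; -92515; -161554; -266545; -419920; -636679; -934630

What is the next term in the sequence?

First differences: -25359  -43191  -69039  -104991  -153375  -216759  -297951
Second differences: -17832  -25848  -35952  -48384  -63384  -81192
Third differences: -8016  -10104  -12432  -15000  -17808
Fourth differences: -2088  -2328  -2568  -2808
Fifth differences: -240  -240  -240
Constant fifth difference = -240, so extend:
-2808 − 240 = -3048;  -17808 − 3048 = -20856;  -81192 − 20856 = -102048;  -297951 − 102048 = -399999;  -934630 − 399999 = -1334629

-1334629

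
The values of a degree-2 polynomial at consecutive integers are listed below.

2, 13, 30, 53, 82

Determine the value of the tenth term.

317

D1: 11 , 17 , 23 , 29
D2: 6 , 6 , 6
Second differences constant at 6.
29 + 6 = 35;  82 + 35 = 117
35 + 6 = 41;  117 + 41 = 158
41 + 6 = 47;  158 + 47 = 205
47 + 6 = 53;  205 + 53 = 258
53 + 6 = 59;  258 + 59 = 317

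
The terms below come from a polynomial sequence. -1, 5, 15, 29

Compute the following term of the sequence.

47

6 , 10 , 14
4 , 4
The second differences are constant (4).
14 + 4 = 18;  29 + 18 = 47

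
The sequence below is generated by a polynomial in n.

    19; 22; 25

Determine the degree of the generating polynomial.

1

3, 3
The first differences are constant, so the polynomial has degree 1.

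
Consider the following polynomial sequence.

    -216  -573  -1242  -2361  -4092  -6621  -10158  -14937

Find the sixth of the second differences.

Δ: -357, -669, -1119, -1731, -2529, -3537, -4779
Δ²: -312, -450, -612, -798, -1008, -1242
Δ³: -138, -162, -186, -210, -234
Δ⁴: -24, -24, -24, -24

-1242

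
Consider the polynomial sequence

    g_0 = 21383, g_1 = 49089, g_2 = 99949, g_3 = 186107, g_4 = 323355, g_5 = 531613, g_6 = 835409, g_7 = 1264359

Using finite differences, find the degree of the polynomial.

5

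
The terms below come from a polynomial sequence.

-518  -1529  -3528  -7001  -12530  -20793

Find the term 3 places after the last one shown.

-70206

First differences: -1011  -1999  -3473  -5529  -8263
Second differences: -988  -1474  -2056  -2734
Third differences: -486  -582  -678
Fourth differences: -96  -96
The fourth differences are constant (-96).
-678 − 96 = -774;  -2734 − 774 = -3508;  -8263 − 3508 = -11771;  -20793 − 11771 = -32564
-774 − 96 = -870;  -3508 − 870 = -4378;  -11771 − 4378 = -16149;  -32564 − 16149 = -48713
-870 − 96 = -966;  -4378 − 966 = -5344;  -16149 − 5344 = -21493;  -48713 − 21493 = -70206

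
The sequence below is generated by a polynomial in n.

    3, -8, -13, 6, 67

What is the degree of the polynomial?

-11, -5, 19, 61
6, 24, 42
18, 18
The third differences are constant, so the polynomial has degree 3.

3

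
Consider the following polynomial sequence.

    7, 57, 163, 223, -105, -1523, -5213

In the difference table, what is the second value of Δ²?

-46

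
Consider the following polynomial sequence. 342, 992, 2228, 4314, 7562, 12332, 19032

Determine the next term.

28118

First differences: 650  1236  2086  3248  4770  6700
Second differences: 586  850  1162  1522  1930
Third differences: 264  312  360  408
Fourth differences: 48  48  48
Fourth differences constant at 48.
408 + 48 = 456;  1930 + 456 = 2386;  6700 + 2386 = 9086;  19032 + 9086 = 28118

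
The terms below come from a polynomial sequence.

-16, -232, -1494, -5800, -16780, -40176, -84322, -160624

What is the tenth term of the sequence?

First differences: -216, -1262, -4306, -10980, -23396, -44146, -76302
Second differences: -1046, -3044, -6674, -12416, -20750, -32156
Third differences: -1998, -3630, -5742, -8334, -11406
Fourth differences: -1632, -2112, -2592, -3072
Fifth differences: -480, -480, -480
Constant fifth difference = -480, so extend:
-3072 − 480 = -3552;  -11406 − 3552 = -14958;  -32156 − 14958 = -47114;  -76302 − 47114 = -123416;  -160624 − 123416 = -284040
-3552 − 480 = -4032;  -14958 − 4032 = -18990;  -47114 − 18990 = -66104;  -123416 − 66104 = -189520;  -284040 − 189520 = -473560

-473560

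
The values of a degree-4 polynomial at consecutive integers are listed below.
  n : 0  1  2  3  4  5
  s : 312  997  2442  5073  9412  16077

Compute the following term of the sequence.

25782

First differences: 685, 1445, 2631, 4339, 6665
Second differences: 760, 1186, 1708, 2326
Third differences: 426, 522, 618
Fourth differences: 96, 96
Constant fourth difference = 96, so extend:
618 + 96 = 714;  2326 + 714 = 3040;  6665 + 3040 = 9705;  16077 + 9705 = 25782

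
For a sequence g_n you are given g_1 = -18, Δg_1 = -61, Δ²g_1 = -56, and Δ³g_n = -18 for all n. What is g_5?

-670

Build the table forward from the leading diagonal:
Third differences: -18, -18, -18, -18, -18
Second differences: -56, -74, -92, -110, -128
First differences: -61, -117, -191, -283, -393
g: -18, -79, -196, -387, -670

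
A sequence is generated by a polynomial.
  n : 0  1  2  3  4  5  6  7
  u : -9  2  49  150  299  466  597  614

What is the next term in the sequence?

D1: 11 , 47 , 101 , 149 , 167 , 131 , 17
D2: 36 , 54 , 48 , 18 , -36 , -114
D3: 18 , -6 , -30 , -54 , -78
D4: -24 , -24 , -24 , -24
Fourth differences constant at -24.
-78 − 24 = -102;  -114 − 102 = -216;  17 − 216 = -199;  614 − 199 = 415

415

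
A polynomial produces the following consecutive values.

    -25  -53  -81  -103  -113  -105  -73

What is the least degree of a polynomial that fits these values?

3

-28, -28, -22, -10, 8, 32
0, 6, 12, 18, 24
6, 6, 6, 6
The third differences are constant, so the polynomial has degree 3.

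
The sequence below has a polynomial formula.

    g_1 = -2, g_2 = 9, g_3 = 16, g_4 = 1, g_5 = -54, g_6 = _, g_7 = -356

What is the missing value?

Using the first 5 terms:
Δ: 11  7  -15  -55
Δ²: -4  -22  -40
Δ³: -18  -18
Constant third difference = -18.
Extend forward: -40 − 18 = -58;  -55 − 58 = -113;  -54 − 113 = -167

-167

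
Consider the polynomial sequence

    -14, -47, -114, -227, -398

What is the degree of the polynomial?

First differences: -33, -67, -113, -171
Second differences: -34, -46, -58
Third differences: -12, -12
The third differences are constant, so the polynomial has degree 3.

3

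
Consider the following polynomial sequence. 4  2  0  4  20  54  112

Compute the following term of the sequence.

Δ: -2  -2  4  16  34  58
Δ²: 0  6  12  18  24
Δ³: 6  6  6  6
Third differences constant at 6.
24 + 6 = 30;  58 + 30 = 88;  112 + 88 = 200

200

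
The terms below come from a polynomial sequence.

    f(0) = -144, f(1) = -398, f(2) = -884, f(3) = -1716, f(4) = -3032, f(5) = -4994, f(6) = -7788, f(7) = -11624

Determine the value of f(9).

-23382

-254, -486, -832, -1316, -1962, -2794, -3836
-232, -346, -484, -646, -832, -1042
-114, -138, -162, -186, -210
-24, -24, -24, -24
Constant fourth difference = -24, so extend:
-210 − 24 = -234;  -1042 − 234 = -1276;  -3836 − 1276 = -5112;  -11624 − 5112 = -16736
-234 − 24 = -258;  -1276 − 258 = -1534;  -5112 − 1534 = -6646;  -16736 − 6646 = -23382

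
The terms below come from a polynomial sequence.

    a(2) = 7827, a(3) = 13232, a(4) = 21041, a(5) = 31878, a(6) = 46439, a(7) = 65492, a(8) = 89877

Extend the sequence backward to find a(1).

4274

D1: 5405, 7809, 10837, 14561, 19053, 24385
D2: 2404, 3028, 3724, 4492, 5332
D3: 624, 696, 768, 840
D4: 72, 72, 72
The fourth differences are constant at 72.
Work back: 624 − 72 = 552;  2404 − 552 = 1852;  5405 − 1852 = 3553;  7827 − 3553 = 4274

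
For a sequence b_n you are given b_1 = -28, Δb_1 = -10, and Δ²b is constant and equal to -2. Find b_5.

-80

Build the table forward from the leading diagonal:
D2: -2  -2  -2  -2  -2
D1: -10  -12  -14  -16  -18
b: -28  -38  -50  -64  -80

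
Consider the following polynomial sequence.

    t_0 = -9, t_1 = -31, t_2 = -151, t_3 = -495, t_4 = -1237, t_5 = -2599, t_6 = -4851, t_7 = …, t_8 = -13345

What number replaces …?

-8311

Using the first 7 terms:
First differences: -22, -120, -344, -742, -1362, -2252
Second differences: -98, -224, -398, -620, -890
Third differences: -126, -174, -222, -270
Fourth differences: -48, -48, -48
Constant fourth difference = -48.
Extend forward: -270 − 48 = -318;  -890 − 318 = -1208;  -2252 − 1208 = -3460;  -4851 − 3460 = -8311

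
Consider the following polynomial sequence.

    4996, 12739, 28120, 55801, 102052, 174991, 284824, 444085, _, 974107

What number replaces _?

Using the first 8 terms:
Δ: 7743  15381  27681  46251  72939  109833  159261
Δ²: 7638  12300  18570  26688  36894  49428
Δ³: 4662  6270  8118  10206  12534
Δ⁴: 1608  1848  2088  2328
Δ⁵: 240  240  240
Constant fifth difference = 240.
Extend forward: 2328 + 240 = 2568;  12534 + 2568 = 15102;  49428 + 15102 = 64530;  159261 + 64530 = 223791;  444085 + 223791 = 667876

667876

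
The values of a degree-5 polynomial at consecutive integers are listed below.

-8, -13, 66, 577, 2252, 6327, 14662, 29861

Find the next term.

55392

First differences: -5 , 79 , 511 , 1675 , 4075 , 8335 , 15199
Second differences: 84 , 432 , 1164 , 2400 , 4260 , 6864
Third differences: 348 , 732 , 1236 , 1860 , 2604
Fourth differences: 384 , 504 , 624 , 744
Fifth differences: 120 , 120 , 120
Constant fifth difference = 120, so extend:
744 + 120 = 864;  2604 + 864 = 3468;  6864 + 3468 = 10332;  15199 + 10332 = 25531;  29861 + 25531 = 55392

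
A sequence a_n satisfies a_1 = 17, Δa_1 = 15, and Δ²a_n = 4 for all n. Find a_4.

74

Build the table forward from the leading diagonal:
Second differences: 4, 4, 4, 4
First differences: 15, 19, 23, 27
a: 17, 32, 51, 74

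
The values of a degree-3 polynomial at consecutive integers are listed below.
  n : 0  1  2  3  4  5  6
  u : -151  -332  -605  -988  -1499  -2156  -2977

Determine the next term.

-3980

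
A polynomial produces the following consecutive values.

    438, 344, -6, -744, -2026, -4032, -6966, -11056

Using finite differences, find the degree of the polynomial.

4

First differences: -94, -350, -738, -1282, -2006, -2934, -4090
Second differences: -256, -388, -544, -724, -928, -1156
Third differences: -132, -156, -180, -204, -228
Fourth differences: -24, -24, -24, -24
The fourth differences are constant, so the polynomial has degree 4.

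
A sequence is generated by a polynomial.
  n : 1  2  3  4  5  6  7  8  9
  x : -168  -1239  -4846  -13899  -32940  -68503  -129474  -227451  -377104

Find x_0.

5

First differences: -1071  -3607  -9053  -19041  -35563  -60971  -97977  -149653
Second differences: -2536  -5446  -9988  -16522  -25408  -37006  -51676
Third differences: -2910  -4542  -6534  -8886  -11598  -14670
Fourth differences: -1632  -1992  -2352  -2712  -3072
Fifth differences: -360  -360  -360  -360
The fifth differences are constant at -360.
Work back: -1632 + 360 = -1272;  -2910 + 1272 = -1638;  -2536 + 1638 = -898;  -1071 + 898 = -173;  -168 + 173 = 5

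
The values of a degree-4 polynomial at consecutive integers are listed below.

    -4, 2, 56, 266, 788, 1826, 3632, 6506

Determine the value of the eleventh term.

Δ: 6, 54, 210, 522, 1038, 1806, 2874
Δ²: 48, 156, 312, 516, 768, 1068
Δ³: 108, 156, 204, 252, 300
Δ⁴: 48, 48, 48, 48
The fourth differences are constant (48).
300 + 48 = 348;  1068 + 348 = 1416;  2874 + 1416 = 4290;  6506 + 4290 = 10796
348 + 48 = 396;  1416 + 396 = 1812;  4290 + 1812 = 6102;  10796 + 6102 = 16898
396 + 48 = 444;  1812 + 444 = 2256;  6102 + 2256 = 8358;  16898 + 8358 = 25256

25256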